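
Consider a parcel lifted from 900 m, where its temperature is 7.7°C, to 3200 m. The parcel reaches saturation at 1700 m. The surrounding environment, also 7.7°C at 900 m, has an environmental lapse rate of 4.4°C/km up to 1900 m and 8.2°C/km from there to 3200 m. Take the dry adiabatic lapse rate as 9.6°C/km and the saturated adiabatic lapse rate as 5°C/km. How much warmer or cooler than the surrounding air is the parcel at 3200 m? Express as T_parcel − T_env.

Parcel:
  From 900 m to 1700 m (dry): cools by 9.6 × 0.8 = 7.68°C, giving 0.02°C.
  From 1700 m to 3200 m (saturated): cools by 5 × 1.5 = 7.5°C, giving -7.48°C.
Environment:
  From 900 m to 1900 m (environment, lower layer): cools by 4.4 × 1 = 4.4°C, giving 3.3°C.
  From 1900 m to 3200 m (environment, upper layer): cools by 8.2 × 1.3 = 10.66°C, giving -7.36°C.
T_parcel − T_env = -7.48 − (-7.36) = -0.12°C

-0.12°C (parcel cooler than environment)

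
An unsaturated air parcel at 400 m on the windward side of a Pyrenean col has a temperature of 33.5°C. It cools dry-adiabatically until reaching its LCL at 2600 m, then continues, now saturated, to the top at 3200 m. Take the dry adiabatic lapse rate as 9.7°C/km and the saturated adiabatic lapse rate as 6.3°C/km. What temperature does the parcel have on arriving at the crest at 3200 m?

8.38°C

Dry to 2600 m: -9.7 × 2.2 km = -21.34°C, so T = 12.16°C.
Saturated to 3200 m: -6.3 × 0.6 km = -3.78°C, so T = 8.38°C.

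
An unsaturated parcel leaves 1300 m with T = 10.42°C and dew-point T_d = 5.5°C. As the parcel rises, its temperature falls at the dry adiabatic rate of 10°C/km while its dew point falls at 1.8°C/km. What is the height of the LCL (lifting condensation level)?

T and T_d converge at 10 − 1.8 = 8.2°C per km
Height above start = (10.42 − 5.5) / 8.2 = 0.6 km
LCL altitude = 1300 m + 600 m = 1900 m

1900 m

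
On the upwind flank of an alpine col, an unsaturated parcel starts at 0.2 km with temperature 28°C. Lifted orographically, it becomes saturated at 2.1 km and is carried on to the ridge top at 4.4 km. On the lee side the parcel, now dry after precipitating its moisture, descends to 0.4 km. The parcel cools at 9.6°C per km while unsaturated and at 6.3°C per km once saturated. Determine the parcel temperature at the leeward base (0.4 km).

33.67°C

200 → 2100 m (dry, 9.6°C/km): ΔT = -9.6 × 1.9 = -18.24°C → T = 9.76°C
2100 → 4400 m (saturated, 6.3°C/km): ΔT = -6.3 × 2.3 = -14.49°C → T = -4.73°C
4400 → 400 m (dry descent, 9.6°C/km): ΔT = +9.6 × 4 = +38.4°C → T = 33.67°C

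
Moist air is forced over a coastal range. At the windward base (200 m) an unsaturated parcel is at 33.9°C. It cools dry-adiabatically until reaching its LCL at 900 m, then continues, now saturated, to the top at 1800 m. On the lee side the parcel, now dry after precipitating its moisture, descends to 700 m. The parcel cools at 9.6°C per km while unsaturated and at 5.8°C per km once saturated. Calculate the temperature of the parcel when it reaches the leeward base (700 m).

32.52°C

200 → 900 m (dry, 9.6°C/km): ΔT = -9.6 × 0.7 = -6.72°C → T = 27.18°C
900 → 1800 m (saturated, 5.8°C/km): ΔT = -5.8 × 0.9 = -5.22°C → T = 21.96°C
1800 → 700 m (dry descent, 9.6°C/km): ΔT = +9.6 × 1.1 = +10.56°C → T = 32.52°C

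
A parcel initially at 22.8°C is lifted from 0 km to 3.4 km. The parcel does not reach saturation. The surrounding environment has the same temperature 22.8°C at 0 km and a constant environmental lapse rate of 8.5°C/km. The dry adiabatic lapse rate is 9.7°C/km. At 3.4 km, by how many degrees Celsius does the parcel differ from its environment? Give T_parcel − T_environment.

-4.08°C (parcel cooler than environment)

Parcel:
  Dry to 3400 m: -9.7 × 3.4 km = -32.98°C, so T = -10.18°C.
Environment:
  Environment to 3400 m: -8.5 × 3.4 km = -28.9°C, so T = -6.1°C.
T_parcel − T_env = -10.18 − (-6.1) = -4.08°C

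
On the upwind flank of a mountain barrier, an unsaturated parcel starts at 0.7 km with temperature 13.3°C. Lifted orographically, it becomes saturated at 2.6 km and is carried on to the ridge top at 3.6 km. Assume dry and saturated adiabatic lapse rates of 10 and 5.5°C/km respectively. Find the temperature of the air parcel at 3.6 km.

-11.2°C

700–2600 m, dry: Δz = 1.9 km ⇒ ΔT = -19°C; T = -5.7°C
2600–3600 m, saturated: Δz = 1 km ⇒ ΔT = -5.5°C; T = -11.2°C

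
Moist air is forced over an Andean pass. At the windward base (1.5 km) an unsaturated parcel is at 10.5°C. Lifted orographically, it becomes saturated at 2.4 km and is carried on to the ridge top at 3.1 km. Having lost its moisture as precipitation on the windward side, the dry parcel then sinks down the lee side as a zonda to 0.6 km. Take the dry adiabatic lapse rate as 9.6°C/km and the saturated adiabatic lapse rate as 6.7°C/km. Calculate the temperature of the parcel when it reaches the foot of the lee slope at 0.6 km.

Dry to 2400 m: -9.6 × 0.9 km = -8.64°C, so T = 1.86°C.
Saturated to 3100 m: -6.7 × 0.7 km = -4.69°C, so T = -2.83°C.
Dry descent to 600 m: +9.6 × 2.5 km = +24°C, so T = 21.17°C.

21.17°C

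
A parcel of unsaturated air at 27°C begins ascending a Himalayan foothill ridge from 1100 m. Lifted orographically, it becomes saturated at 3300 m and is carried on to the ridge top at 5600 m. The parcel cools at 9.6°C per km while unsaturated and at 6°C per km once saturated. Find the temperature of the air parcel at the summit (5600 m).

1100–3300 m, dry: Δz = 2.2 km ⇒ ΔT = -21.12°C; T = 5.88°C
3300–5600 m, saturated: Δz = 2.3 km ⇒ ΔT = -13.8°C; T = -7.92°C

-7.92°C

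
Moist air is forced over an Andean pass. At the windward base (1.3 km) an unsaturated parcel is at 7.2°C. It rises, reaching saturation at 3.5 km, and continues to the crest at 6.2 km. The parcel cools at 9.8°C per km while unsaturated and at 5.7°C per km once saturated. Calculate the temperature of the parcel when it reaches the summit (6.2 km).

From 1300 m to 3500 m (dry): cools by 9.8 × 2.2 = 21.56°C, giving -14.36°C.
From 3500 m to 6200 m (saturated): cools by 5.7 × 2.7 = 15.39°C, giving -29.75°C.

-29.75°C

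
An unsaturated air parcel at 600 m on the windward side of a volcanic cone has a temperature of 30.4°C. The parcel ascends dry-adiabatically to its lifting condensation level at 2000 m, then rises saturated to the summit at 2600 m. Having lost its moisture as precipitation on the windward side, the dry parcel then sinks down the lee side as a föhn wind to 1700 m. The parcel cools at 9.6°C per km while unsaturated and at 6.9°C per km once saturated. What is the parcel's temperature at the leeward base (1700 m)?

600 → 2000 m (dry, 9.6°C/km): ΔT = -9.6 × 1.4 = -13.44°C → T = 16.96°C
2000 → 2600 m (saturated, 6.9°C/km): ΔT = -6.9 × 0.6 = -4.14°C → T = 12.82°C
2600 → 1700 m (dry descent, 9.6°C/km): ΔT = +9.6 × 0.9 = +8.64°C → T = 21.46°C

21.46°C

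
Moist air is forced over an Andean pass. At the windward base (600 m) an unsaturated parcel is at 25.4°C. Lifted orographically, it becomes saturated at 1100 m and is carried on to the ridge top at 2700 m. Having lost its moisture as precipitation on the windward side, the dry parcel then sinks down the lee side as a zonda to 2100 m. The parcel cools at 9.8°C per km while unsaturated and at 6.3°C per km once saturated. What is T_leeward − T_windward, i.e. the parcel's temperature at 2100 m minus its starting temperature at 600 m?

-9.1°C

600 → 1100 m (dry, 9.8°C/km): ΔT = -9.8 × 0.5 = -4.9°C → T = 20.5°C
1100 → 2700 m (saturated, 6.3°C/km): ΔT = -6.3 × 1.6 = -10.08°C → T = 10.42°C
2700 → 2100 m (dry descent, 9.8°C/km): ΔT = +9.8 × 0.6 = +5.88°C → T = 16.3°C
Net change vs windward start: 16.3 − 25.4 = -9.1°C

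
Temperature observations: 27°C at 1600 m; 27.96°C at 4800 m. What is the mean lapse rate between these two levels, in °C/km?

-0.3°C/km

Γ = −ΔT/Δz = (27 − 27.96) / (4800 − 1600) m
  = -0.96°C / 3.2 km = -0.3°C/km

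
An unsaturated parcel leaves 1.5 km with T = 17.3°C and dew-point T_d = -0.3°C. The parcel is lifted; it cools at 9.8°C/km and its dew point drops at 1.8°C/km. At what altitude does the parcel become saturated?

T and T_d converge at 9.8 − 1.8 = 8°C per km
Height above start = (17.3 − (-0.3)) / 8 = 2.2 km
LCL altitude = 1500 m + 2200 m = 3700 m

3.7 km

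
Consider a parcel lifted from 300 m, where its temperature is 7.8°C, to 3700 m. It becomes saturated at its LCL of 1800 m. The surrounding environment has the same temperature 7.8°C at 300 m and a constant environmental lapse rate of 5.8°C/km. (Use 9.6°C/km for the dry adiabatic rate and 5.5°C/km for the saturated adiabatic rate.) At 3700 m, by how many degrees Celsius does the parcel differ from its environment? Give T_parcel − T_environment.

-5.13°C (parcel cooler than environment)

Parcel:
  From 300 m to 1800 m (dry): cools by 9.6 × 1.5 = 14.4°C, giving -6.6°C.
  From 1800 m to 3700 m (saturated): cools by 5.5 × 1.9 = 10.45°C, giving -17.05°C.
Environment:
  From 300 m to 3700 m (environment): cools by 5.8 × 3.4 = 19.72°C, giving -11.92°C.
T_parcel − T_env = -17.05 − (-11.92) = -5.13°C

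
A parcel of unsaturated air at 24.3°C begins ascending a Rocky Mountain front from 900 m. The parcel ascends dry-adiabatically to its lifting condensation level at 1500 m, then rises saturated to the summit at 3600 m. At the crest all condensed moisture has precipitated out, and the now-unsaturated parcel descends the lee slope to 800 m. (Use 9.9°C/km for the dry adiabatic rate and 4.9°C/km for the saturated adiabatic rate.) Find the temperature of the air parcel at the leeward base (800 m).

35.79°C

From 900 m to 1500 m (dry): cools by 9.9 × 0.6 = 5.94°C, giving 18.36°C.
From 1500 m to 3600 m (saturated): cools by 4.9 × 2.1 = 10.29°C, giving 8.07°C.
From 3600 m to 800 m (dry descent): warms by 9.9 × 2.8 = 27.72°C, giving 35.79°C.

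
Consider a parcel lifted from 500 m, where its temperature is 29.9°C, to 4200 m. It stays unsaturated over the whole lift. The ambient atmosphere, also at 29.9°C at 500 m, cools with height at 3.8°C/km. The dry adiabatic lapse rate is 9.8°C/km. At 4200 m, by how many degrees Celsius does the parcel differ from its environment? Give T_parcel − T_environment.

-22.2°C (parcel cooler than environment)

Parcel:
  Dry to 4200 m: -9.8 × 3.7 km = -36.26°C, so T = -6.36°C.
Environment:
  Environment to 4200 m: -3.8 × 3.7 km = -14.06°C, so T = 15.84°C.
T_parcel − T_env = -6.36 − 15.84 = -22.2°C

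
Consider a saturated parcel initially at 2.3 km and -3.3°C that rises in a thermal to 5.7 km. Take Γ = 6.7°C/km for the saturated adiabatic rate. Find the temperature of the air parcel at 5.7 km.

2300 → 5700 m (saturated adiabatic, 6.7°C/km): ΔT = -6.7 × 3.4 = -22.78°C → T = -26.08°C

-26.08°C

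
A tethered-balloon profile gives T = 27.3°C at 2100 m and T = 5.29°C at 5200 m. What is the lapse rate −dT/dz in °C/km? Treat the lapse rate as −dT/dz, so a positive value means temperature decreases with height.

Γ = −ΔT/Δz = (27.3 − 5.29) / (5200 − 2100) m
  = 22.01°C / 3.1 km = 7.1°C/km

7.1°C/km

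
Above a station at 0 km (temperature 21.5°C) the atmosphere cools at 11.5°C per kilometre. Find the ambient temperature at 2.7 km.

From 0 m to 2700 m (environmental): cools by 11.5 × 2.7 = 31.05°C, giving -9.55°C.

-9.55°C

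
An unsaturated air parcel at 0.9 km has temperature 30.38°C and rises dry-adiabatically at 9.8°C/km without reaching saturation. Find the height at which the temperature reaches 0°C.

4 km

Height above start = (30.38 − 0) / 9.8 = 3.1 km
Altitude = 900 m + 3100 m = 4000 m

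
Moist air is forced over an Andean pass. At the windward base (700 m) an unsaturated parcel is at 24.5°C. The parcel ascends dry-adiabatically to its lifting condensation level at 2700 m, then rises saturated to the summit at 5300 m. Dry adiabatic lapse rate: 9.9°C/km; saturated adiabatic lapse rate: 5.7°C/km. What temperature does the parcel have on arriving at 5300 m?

-10.12°C

Dry to 2700 m: -9.9 × 2 km = -19.8°C, so T = 4.7°C.
Saturated to 5300 m: -5.7 × 2.6 km = -14.82°C, so T = -10.12°C.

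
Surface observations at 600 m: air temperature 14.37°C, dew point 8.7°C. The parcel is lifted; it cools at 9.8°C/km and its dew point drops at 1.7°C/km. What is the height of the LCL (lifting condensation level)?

1300 m

T and T_d converge at 9.8 − 1.7 = 8.1°C per km
Height above start = (14.37 − 8.7) / 8.1 = 0.7 km
LCL altitude = 600 m + 700 m = 1300 m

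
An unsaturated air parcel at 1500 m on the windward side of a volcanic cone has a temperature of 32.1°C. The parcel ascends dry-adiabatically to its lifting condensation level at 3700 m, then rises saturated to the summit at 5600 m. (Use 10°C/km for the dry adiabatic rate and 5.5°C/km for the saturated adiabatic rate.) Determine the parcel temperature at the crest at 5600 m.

-0.35°C

1500 → 3700 m (dry, 10°C/km): ΔT = -10 × 2.2 = -22°C → T = 10.1°C
3700 → 5600 m (saturated, 5.5°C/km): ΔT = -5.5 × 1.9 = -10.45°C → T = -0.35°C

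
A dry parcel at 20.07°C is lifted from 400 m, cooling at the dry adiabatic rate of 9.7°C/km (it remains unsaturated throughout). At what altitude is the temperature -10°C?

3500 m

Height above start = (20.07 − (-10)) / 9.7 = 3.1 km
Altitude = 400 m + 3100 m = 3500 m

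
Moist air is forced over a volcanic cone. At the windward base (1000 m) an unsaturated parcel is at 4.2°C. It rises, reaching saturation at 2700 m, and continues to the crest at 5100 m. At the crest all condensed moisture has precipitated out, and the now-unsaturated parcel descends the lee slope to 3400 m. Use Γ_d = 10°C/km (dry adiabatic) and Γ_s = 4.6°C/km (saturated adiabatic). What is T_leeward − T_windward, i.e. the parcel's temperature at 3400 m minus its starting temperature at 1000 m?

-11.04°C

1000–2700 m, dry: Δz = 1.7 km ⇒ ΔT = -17°C; T = -12.8°C
2700–5100 m, saturated: Δz = 2.4 km ⇒ ΔT = -11.04°C; T = -23.84°C
5100–3400 m, dry descent: Δz = 1.7 km ⇒ ΔT = +17°C; T = -6.84°C
Net change vs windward start: -6.84 − 4.2 = -11.04°C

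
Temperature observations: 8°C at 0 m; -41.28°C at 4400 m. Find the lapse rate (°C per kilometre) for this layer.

Γ = −ΔT/Δz = (8 − (-41.28)) / (4400 − 0) m
  = 49.28°C / 4.4 km = 11.2°C/km

11.2°C/km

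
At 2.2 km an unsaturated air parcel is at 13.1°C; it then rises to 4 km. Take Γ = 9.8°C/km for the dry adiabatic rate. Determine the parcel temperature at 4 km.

From 2200 m to 4000 m (dry adiabatic): cools by 9.8 × 1.8 = 17.64°C, giving -4.54°C.

-4.54°C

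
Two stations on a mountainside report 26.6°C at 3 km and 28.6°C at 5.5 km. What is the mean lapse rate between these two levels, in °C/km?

Γ = −ΔT/Δz = (26.6 − 28.6) / (5500 − 3000) m
  = -2°C / 2.5 km = -0.8°C/km

-0.8°C/km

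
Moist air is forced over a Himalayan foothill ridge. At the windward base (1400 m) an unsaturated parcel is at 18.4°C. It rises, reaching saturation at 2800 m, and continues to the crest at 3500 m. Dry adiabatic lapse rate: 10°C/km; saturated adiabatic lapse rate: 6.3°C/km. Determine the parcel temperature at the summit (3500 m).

-0.01°C

1400–2800 m, dry: Δz = 1.4 km ⇒ ΔT = -14°C; T = 4.4°C
2800–3500 m, saturated: Δz = 0.7 km ⇒ ΔT = -4.41°C; T = -0.01°C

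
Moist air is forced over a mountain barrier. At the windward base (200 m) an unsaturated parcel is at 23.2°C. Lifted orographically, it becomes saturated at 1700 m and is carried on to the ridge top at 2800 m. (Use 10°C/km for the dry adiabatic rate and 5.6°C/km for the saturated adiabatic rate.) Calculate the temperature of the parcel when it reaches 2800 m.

Dry to 1700 m: -10 × 1.5 km = -15°C, so T = 8.2°C.
Saturated to 2800 m: -5.6 × 1.1 km = -6.16°C, so T = 2.04°C.

2.04°C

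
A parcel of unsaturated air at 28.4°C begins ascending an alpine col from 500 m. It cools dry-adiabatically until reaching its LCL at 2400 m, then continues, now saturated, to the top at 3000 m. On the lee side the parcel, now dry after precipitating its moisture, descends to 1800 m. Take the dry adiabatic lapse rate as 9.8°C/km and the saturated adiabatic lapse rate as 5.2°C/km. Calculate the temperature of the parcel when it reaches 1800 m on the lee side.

18.42°C

500 → 2400 m (dry, 9.8°C/km): ΔT = -9.8 × 1.9 = -18.62°C → T = 9.78°C
2400 → 3000 m (saturated, 5.2°C/km): ΔT = -5.2 × 0.6 = -3.12°C → T = 6.66°C
3000 → 1800 m (dry descent, 9.8°C/km): ΔT = +9.8 × 1.2 = +11.76°C → T = 18.42°C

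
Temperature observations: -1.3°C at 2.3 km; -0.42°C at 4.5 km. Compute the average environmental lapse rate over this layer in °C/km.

Γ = −ΔT/Δz = (-1.3 − (-0.42)) / (4500 − 2300) m
  = -0.88°C / 2.2 km = -0.4°C/km

-0.4°C/km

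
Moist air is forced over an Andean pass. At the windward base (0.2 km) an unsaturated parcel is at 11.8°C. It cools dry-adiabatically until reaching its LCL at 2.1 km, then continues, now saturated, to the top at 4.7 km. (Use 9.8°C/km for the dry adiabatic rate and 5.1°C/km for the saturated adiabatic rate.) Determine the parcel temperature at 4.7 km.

-20.08°C

200–2100 m, dry: Δz = 1.9 km ⇒ ΔT = -18.62°C; T = -6.82°C
2100–4700 m, saturated: Δz = 2.6 km ⇒ ΔT = -13.26°C; T = -20.08°C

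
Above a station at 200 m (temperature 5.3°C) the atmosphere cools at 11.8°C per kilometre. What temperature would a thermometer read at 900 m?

-2.96°C

200–900 m, environmental: Δz = 0.7 km ⇒ ΔT = -8.26°C; T = -2.96°C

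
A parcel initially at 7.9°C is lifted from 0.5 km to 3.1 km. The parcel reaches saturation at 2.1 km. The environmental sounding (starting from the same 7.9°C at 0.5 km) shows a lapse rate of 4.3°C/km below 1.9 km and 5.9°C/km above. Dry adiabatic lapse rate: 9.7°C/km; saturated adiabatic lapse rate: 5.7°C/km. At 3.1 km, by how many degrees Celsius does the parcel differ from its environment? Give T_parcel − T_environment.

-8.12°C (parcel cooler than environment)

Parcel:
  500–2100 m, dry: Δz = 1.6 km ⇒ ΔT = -15.52°C; T = -7.62°C
  2100–3100 m, saturated: Δz = 1 km ⇒ ΔT = -5.7°C; T = -13.32°C
Environment:
  500–1900 m, environment, lower layer: Δz = 1.4 km ⇒ ΔT = -6.02°C; T = 1.88°C
  1900–3100 m, environment, upper layer: Δz = 1.2 km ⇒ ΔT = -7.08°C; T = -5.2°C
T_parcel − T_env = -13.32 − (-5.2) = -8.12°C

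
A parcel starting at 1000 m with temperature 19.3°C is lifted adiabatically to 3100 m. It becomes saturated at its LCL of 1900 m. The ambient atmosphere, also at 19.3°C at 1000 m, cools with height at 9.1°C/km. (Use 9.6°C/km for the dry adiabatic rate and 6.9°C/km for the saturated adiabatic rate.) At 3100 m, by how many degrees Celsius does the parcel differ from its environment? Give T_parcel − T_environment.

Parcel:
  1000 → 1900 m (dry, 9.6°C/km): ΔT = -9.6 × 0.9 = -8.64°C → T = 10.66°C
  1900 → 3100 m (saturated, 6.9°C/km): ΔT = -6.9 × 1.2 = -8.28°C → T = 2.38°C
Environment:
  1000 → 3100 m (environment, 9.1°C/km): ΔT = -9.1 × 2.1 = -19.11°C → T = 0.19°C
T_parcel − T_env = 2.38 − 0.19 = +2.19°C

+2.19°C (parcel warmer than environment)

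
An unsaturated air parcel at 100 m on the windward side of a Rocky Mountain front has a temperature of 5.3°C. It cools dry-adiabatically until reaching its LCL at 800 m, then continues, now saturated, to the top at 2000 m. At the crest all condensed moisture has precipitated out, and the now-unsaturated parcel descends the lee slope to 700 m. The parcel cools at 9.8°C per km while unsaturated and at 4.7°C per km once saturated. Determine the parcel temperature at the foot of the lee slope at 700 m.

5.54°C

Dry to 800 m: -9.8 × 0.7 km = -6.86°C, so T = -1.56°C.
Saturated to 2000 m: -4.7 × 1.2 km = -5.64°C, so T = -7.2°C.
Dry descent to 700 m: +9.8 × 1.3 km = +12.74°C, so T = 5.54°C.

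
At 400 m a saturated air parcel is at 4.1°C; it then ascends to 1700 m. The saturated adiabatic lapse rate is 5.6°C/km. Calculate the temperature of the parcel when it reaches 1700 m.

From 400 m to 1700 m (saturated adiabatic): cools by 5.6 × 1.3 = 7.28°C, giving -3.18°C.

-3.18°C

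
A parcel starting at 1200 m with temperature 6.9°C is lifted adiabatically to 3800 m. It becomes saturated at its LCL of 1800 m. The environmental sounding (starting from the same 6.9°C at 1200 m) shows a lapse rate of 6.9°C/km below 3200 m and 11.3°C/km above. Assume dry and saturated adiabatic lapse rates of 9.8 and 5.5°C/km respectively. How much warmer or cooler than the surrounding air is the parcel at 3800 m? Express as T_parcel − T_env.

+3.7°C (parcel warmer than environment)

Parcel:
  1200–1800 m, dry: Δz = 0.6 km ⇒ ΔT = -5.88°C; T = 1.02°C
  1800–3800 m, saturated: Δz = 2 km ⇒ ΔT = -11°C; T = -9.98°C
Environment:
  1200–3200 m, environment, lower layer: Δz = 2 km ⇒ ΔT = -13.8°C; T = -6.9°C
  3200–3800 m, environment, upper layer: Δz = 0.6 km ⇒ ΔT = -6.78°C; T = -13.68°C
T_parcel − T_env = -9.98 − (-13.68) = +3.7°C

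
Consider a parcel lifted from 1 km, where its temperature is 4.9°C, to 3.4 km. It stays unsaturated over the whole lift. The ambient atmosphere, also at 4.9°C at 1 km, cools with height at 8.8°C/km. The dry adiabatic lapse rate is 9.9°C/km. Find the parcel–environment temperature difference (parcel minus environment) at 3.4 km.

-2.64°C (parcel cooler than environment)

Parcel:
  1000 → 3400 m (dry, 9.9°C/km): ΔT = -9.9 × 2.4 = -23.76°C → T = -18.86°C
Environment:
  1000 → 3400 m (environment, 8.8°C/km): ΔT = -8.8 × 2.4 = -21.12°C → T = -16.22°C
T_parcel − T_env = -18.86 − (-16.22) = -2.64°C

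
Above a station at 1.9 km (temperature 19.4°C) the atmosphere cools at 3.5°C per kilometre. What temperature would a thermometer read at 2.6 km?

From 1900 m to 2600 m (environmental): cools by 3.5 × 0.7 = 2.45°C, giving 16.95°C.

16.95°C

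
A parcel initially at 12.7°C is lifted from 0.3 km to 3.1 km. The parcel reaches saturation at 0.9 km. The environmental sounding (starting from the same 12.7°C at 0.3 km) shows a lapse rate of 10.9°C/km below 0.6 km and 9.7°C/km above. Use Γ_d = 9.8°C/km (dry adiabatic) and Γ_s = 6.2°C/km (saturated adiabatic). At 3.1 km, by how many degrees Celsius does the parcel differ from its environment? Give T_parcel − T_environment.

+8°C (parcel warmer than environment)

Parcel:
  From 300 m to 900 m (dry): cools by 9.8 × 0.6 = 5.88°C, giving 6.82°C.
  From 900 m to 3100 m (saturated): cools by 6.2 × 2.2 = 13.64°C, giving -6.82°C.
Environment:
  From 300 m to 600 m (environment, lower layer): cools by 10.9 × 0.3 = 3.27°C, giving 9.43°C.
  From 600 m to 3100 m (environment, upper layer): cools by 9.7 × 2.5 = 24.25°C, giving -14.82°C.
T_parcel − T_env = -6.82 − (-14.82) = +8°C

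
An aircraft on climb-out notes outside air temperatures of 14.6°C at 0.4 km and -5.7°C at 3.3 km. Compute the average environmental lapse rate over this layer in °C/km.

Γ = −ΔT/Δz = (14.6 − (-5.7)) / (3300 − 400) m
  = 20.3°C / 2.9 km = 7°C/km

7°C/km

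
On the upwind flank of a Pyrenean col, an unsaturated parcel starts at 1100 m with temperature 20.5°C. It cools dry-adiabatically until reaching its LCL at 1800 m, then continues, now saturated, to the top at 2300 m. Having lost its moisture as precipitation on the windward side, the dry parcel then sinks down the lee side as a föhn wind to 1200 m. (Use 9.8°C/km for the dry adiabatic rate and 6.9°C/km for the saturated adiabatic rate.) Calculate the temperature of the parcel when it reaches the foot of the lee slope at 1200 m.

Dry to 1800 m: -9.8 × 0.7 km = -6.86°C, so T = 13.64°C.
Saturated to 2300 m: -6.9 × 0.5 km = -3.45°C, so T = 10.19°C.
Dry descent to 1200 m: +9.8 × 1.1 km = +10.78°C, so T = 20.97°C.

20.97°C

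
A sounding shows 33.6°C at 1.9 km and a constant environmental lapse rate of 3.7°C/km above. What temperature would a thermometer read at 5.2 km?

21.39°C

From 1900 m to 5200 m (environmental): cools by 3.7 × 3.3 = 12.21°C, giving 21.39°C.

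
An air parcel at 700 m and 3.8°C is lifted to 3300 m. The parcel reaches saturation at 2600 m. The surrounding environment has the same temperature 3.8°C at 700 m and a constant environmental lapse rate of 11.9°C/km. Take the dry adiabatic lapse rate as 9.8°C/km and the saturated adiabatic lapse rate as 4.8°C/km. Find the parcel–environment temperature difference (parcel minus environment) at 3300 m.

+8.96°C (parcel warmer than environment)

Parcel:
  From 700 m to 2600 m (dry): cools by 9.8 × 1.9 = 18.62°C, giving -14.82°C.
  From 2600 m to 3300 m (saturated): cools by 4.8 × 0.7 = 3.36°C, giving -18.18°C.
Environment:
  From 700 m to 3300 m (environment): cools by 11.9 × 2.6 = 30.94°C, giving -27.14°C.
T_parcel − T_env = -18.18 − (-27.14) = +8.96°C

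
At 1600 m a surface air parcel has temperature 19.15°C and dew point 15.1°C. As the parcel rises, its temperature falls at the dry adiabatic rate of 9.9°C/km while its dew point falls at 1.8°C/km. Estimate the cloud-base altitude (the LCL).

T and T_d converge at 9.9 − 1.8 = 8.1°C per km
Height above start = (19.15 − 15.1) / 8.1 = 0.5 km
LCL altitude = 1600 m + 500 m = 2100 m

2100 m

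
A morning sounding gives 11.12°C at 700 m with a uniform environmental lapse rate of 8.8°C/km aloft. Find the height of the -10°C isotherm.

Height above start = (11.12 − (-10)) / 8.8 = 2.4 km
Altitude = 700 m + 2400 m = 3100 m

3100 m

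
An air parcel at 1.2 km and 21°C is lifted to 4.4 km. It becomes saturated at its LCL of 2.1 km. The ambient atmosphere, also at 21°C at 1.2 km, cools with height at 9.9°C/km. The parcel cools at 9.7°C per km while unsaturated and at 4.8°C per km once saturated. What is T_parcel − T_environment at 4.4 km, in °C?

+11.91°C (parcel warmer than environment)

Parcel:
  Dry to 2100 m: -9.7 × 0.9 km = -8.73°C, so T = 12.27°C.
  Saturated to 4400 m: -4.8 × 2.3 km = -11.04°C, so T = 1.23°C.
Environment:
  Environment to 4400 m: -9.9 × 3.2 km = -31.68°C, so T = -10.68°C.
T_parcel − T_env = 1.23 − (-10.68) = +11.91°C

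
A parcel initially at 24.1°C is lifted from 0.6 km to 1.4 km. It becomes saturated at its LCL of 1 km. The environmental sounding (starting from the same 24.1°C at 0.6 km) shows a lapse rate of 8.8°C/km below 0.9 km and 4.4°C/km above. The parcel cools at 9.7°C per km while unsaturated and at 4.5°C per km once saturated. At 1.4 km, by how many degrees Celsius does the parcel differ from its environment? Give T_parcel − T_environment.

-0.84°C (parcel cooler than environment)

Parcel:
  From 600 m to 1000 m (dry): cools by 9.7 × 0.4 = 3.88°C, giving 20.22°C.
  From 1000 m to 1400 m (saturated): cools by 4.5 × 0.4 = 1.8°C, giving 18.42°C.
Environment:
  From 600 m to 900 m (environment, lower layer): cools by 8.8 × 0.3 = 2.64°C, giving 21.46°C.
  From 900 m to 1400 m (environment, upper layer): cools by 4.4 × 0.5 = 2.2°C, giving 19.26°C.
T_parcel − T_env = 18.42 − 19.26 = -0.84°C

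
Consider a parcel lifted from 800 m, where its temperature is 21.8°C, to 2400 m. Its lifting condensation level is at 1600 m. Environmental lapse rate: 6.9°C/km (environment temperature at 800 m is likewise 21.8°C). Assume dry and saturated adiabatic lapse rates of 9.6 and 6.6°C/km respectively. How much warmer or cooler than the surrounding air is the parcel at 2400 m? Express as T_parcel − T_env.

-1.92°C (parcel cooler than environment)

Parcel:
  From 800 m to 1600 m (dry): cools by 9.6 × 0.8 = 7.68°C, giving 14.12°C.
  From 1600 m to 2400 m (saturated): cools by 6.6 × 0.8 = 5.28°C, giving 8.84°C.
Environment:
  From 800 m to 2400 m (environment): cools by 6.9 × 1.6 = 11.04°C, giving 10.76°C.
T_parcel − T_env = 8.84 − 10.76 = -1.92°C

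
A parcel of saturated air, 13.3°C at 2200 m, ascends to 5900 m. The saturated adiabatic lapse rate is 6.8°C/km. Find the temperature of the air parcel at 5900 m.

-11.86°C

From 2200 m to 5900 m (saturated adiabatic): cools by 6.8 × 3.7 = 25.16°C, giving -11.86°C.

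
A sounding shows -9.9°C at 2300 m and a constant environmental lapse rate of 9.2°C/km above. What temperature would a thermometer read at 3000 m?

Environmental to 3000 m: -9.2 × 0.7 km = -6.44°C, so T = -16.34°C.

-16.34°C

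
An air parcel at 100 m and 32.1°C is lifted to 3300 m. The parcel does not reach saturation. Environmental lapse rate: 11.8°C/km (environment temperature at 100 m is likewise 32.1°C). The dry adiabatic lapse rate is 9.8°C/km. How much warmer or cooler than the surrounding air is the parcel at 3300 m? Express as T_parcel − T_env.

+6.4°C (parcel warmer than environment)

Parcel:
  Dry to 3300 m: -9.8 × 3.2 km = -31.36°C, so T = 0.74°C.
Environment:
  Environment to 3300 m: -11.8 × 3.2 km = -37.76°C, so T = -5.66°C.
T_parcel − T_env = 0.74 − (-5.66) = +6.4°C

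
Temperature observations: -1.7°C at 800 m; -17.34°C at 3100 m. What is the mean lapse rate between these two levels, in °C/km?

6.8°C/km

Γ = −ΔT/Δz = (-1.7 − (-17.34)) / (3100 − 800) m
  = 15.64°C / 2.3 km = 6.8°C/km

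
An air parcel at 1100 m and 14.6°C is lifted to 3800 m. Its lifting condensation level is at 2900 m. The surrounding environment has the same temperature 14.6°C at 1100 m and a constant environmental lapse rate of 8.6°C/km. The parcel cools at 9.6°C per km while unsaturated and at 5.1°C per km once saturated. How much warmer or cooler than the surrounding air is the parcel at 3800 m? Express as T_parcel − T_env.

+1.35°C (parcel warmer than environment)

Parcel:
  1100 → 2900 m (dry, 9.6°C/km): ΔT = -9.6 × 1.8 = -17.28°C → T = -2.68°C
  2900 → 3800 m (saturated, 5.1°C/km): ΔT = -5.1 × 0.9 = -4.59°C → T = -7.27°C
Environment:
  1100 → 3800 m (environment, 8.6°C/km): ΔT = -8.6 × 2.7 = -23.22°C → T = -8.62°C
T_parcel − T_env = -7.27 − (-8.62) = +1.35°C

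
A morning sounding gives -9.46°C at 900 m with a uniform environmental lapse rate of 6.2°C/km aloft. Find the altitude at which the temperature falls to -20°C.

2600 m

Height above start = (-9.46 − (-20)) / 6.2 = 1.7 km
Altitude = 900 m + 1700 m = 2600 m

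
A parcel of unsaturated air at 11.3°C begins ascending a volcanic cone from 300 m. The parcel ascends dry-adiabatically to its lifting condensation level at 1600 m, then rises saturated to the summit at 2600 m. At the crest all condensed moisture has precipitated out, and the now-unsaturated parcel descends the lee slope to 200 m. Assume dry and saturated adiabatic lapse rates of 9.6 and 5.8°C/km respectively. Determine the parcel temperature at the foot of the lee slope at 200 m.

300 → 1600 m (dry, 9.6°C/km): ΔT = -9.6 × 1.3 = -12.48°C → T = -1.18°C
1600 → 2600 m (saturated, 5.8°C/km): ΔT = -5.8 × 1 = -5.8°C → T = -6.98°C
2600 → 200 m (dry descent, 9.6°C/km): ΔT = +9.6 × 2.4 = +23.04°C → T = 16.06°C

16.06°C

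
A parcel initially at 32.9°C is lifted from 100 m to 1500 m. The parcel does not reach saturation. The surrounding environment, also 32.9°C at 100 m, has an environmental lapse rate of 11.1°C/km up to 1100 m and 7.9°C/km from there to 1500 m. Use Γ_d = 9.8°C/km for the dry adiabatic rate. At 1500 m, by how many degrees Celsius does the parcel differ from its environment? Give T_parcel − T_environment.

+0.54°C (parcel warmer than environment)

Parcel:
  Dry to 1500 m: -9.8 × 1.4 km = -13.72°C, so T = 19.18°C.
Environment:
  Environment, lower layer to 1100 m: -11.1 × 1 km = -11.1°C, so T = 21.8°C.
  Environment, upper layer to 1500 m: -7.9 × 0.4 km = -3.16°C, so T = 18.64°C.
T_parcel − T_env = 19.18 − 18.64 = +0.54°C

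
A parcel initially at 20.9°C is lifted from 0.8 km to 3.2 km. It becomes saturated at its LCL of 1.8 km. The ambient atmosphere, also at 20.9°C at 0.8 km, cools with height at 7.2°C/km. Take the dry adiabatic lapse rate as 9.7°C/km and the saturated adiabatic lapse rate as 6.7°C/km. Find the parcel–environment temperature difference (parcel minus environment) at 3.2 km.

-1.8°C (parcel cooler than environment)

Parcel:
  Dry to 1800 m: -9.7 × 1 km = -9.7°C, so T = 11.2°C.
  Saturated to 3200 m: -6.7 × 1.4 km = -9.38°C, so T = 1.82°C.
Environment:
  Environment to 3200 m: -7.2 × 2.4 km = -17.28°C, so T = 3.62°C.
T_parcel − T_env = 1.82 − 3.62 = -1.8°C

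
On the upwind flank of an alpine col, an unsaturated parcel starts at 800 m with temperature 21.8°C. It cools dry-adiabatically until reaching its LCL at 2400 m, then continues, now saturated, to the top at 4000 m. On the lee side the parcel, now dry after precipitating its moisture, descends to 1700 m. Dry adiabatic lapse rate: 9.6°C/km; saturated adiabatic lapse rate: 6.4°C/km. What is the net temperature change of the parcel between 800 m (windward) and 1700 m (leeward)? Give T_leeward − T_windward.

-3.52°C

800 → 2400 m (dry, 9.6°C/km): ΔT = -9.6 × 1.6 = -15.36°C → T = 6.44°C
2400 → 4000 m (saturated, 6.4°C/km): ΔT = -6.4 × 1.6 = -10.24°C → T = -3.8°C
4000 → 1700 m (dry descent, 9.6°C/km): ΔT = +9.6 × 2.3 = +22.08°C → T = 18.28°C
Net change vs windward start: 18.28 − 21.8 = -3.52°C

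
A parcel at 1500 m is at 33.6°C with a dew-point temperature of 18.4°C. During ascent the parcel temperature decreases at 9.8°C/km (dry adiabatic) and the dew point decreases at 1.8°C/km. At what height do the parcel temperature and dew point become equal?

3400 m

T and T_d converge at 9.8 − 1.8 = 8°C per km
Height above start = (33.6 − 18.4) / 8 = 1.9 km
LCL altitude = 1500 m + 1900 m = 3400 m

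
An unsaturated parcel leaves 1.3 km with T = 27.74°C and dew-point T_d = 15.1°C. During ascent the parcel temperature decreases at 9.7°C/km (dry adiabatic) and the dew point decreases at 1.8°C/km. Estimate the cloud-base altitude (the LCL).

T and T_d converge at 9.7 − 1.8 = 7.9°C per km
Height above start = (27.74 − 15.1) / 7.9 = 1.6 km
LCL altitude = 1300 m + 1600 m = 2900 m

2.9 km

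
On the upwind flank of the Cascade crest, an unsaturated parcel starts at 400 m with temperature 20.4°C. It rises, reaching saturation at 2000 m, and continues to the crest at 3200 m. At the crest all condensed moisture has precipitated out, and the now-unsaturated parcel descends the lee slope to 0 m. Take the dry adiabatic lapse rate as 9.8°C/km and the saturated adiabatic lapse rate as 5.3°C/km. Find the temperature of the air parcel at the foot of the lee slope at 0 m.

29.72°C

400 → 2000 m (dry, 9.8°C/km): ΔT = -9.8 × 1.6 = -15.68°C → T = 4.72°C
2000 → 3200 m (saturated, 5.3°C/km): ΔT = -5.3 × 1.2 = -6.36°C → T = -1.64°C
3200 → 0 m (dry descent, 9.8°C/km): ΔT = +9.8 × 3.2 = +31.36°C → T = 29.72°C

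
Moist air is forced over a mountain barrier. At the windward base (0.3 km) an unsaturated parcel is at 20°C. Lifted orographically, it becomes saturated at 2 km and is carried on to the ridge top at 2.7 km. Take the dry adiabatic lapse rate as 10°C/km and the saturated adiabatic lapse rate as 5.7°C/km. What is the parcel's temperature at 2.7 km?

-0.99°C

From 300 m to 2000 m (dry): cools by 10 × 1.7 = 17°C, giving 3°C.
From 2000 m to 2700 m (saturated): cools by 5.7 × 0.7 = 3.99°C, giving -0.99°C.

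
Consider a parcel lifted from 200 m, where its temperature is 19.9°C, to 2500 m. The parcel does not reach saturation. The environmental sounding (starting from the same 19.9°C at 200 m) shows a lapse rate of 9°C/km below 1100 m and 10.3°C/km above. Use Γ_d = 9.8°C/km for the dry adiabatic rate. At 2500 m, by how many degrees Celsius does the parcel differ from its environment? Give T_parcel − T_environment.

Parcel:
  Dry to 2500 m: -9.8 × 2.3 km = -22.54°C, so T = -2.64°C.
Environment:
  Environment, lower layer to 1100 m: -9 × 0.9 km = -8.1°C, so T = 11.8°C.
  Environment, upper layer to 2500 m: -10.3 × 1.4 km = -14.42°C, so T = -2.62°C.
T_parcel − T_env = -2.64 − (-2.62) = -0.02°C

-0.02°C (parcel cooler than environment)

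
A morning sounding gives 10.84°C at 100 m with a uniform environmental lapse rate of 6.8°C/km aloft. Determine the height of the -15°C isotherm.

Height above start = (10.84 − (-15)) / 6.8 = 3.8 km
Altitude = 100 m + 3800 m = 3900 m

3900 m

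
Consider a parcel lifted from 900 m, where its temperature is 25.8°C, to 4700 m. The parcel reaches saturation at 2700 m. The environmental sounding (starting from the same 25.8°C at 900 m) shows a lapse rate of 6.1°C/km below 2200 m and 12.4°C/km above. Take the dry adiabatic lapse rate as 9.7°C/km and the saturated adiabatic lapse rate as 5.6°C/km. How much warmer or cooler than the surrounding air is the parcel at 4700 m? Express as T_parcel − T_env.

+10.27°C (parcel warmer than environment)

Parcel:
  From 900 m to 2700 m (dry): cools by 9.7 × 1.8 = 17.46°C, giving 8.34°C.
  From 2700 m to 4700 m (saturated): cools by 5.6 × 2 = 11.2°C, giving -2.86°C.
Environment:
  From 900 m to 2200 m (environment, lower layer): cools by 6.1 × 1.3 = 7.93°C, giving 17.87°C.
  From 2200 m to 4700 m (environment, upper layer): cools by 12.4 × 2.5 = 31°C, giving -13.13°C.
T_parcel − T_env = -2.86 − (-13.13) = +10.27°C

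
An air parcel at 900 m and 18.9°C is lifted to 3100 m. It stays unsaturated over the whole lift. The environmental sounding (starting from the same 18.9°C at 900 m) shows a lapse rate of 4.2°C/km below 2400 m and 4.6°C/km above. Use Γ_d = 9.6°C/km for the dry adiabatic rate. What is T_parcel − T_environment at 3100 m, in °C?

Parcel:
  900 → 3100 m (dry, 9.6°C/km): ΔT = -9.6 × 2.2 = -21.12°C → T = -2.22°C
Environment:
  900 → 2400 m (environment, lower layer, 4.2°C/km): ΔT = -4.2 × 1.5 = -6.3°C → T = 12.6°C
  2400 → 3100 m (environment, upper layer, 4.6°C/km): ΔT = -4.6 × 0.7 = -3.22°C → T = 9.38°C
T_parcel − T_env = -2.22 − 9.38 = -11.6°C

-11.6°C (parcel cooler than environment)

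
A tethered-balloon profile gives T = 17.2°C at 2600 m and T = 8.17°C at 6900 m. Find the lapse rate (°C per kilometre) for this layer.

Γ = −ΔT/Δz = (17.2 − 8.17) / (6900 − 2600) m
  = 9.03°C / 4.3 km = 2.1°C/km

2.1°C/km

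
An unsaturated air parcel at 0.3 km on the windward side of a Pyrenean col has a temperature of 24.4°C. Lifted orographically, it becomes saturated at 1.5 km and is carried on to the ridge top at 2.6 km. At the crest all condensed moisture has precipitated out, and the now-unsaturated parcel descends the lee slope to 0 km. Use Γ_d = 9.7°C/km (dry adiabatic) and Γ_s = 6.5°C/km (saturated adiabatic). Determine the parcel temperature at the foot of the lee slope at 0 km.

From 300 m to 1500 m (dry): cools by 9.7 × 1.2 = 11.64°C, giving 12.76°C.
From 1500 m to 2600 m (saturated): cools by 6.5 × 1.1 = 7.15°C, giving 5.61°C.
From 2600 m to 0 m (dry descent): warms by 9.7 × 2.6 = 25.22°C, giving 30.83°C.

30.83°C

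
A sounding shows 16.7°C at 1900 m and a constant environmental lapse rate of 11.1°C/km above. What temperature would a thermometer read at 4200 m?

-8.83°C

1900–4200 m, environmental: Δz = 2.3 km ⇒ ΔT = -25.53°C; T = -8.83°C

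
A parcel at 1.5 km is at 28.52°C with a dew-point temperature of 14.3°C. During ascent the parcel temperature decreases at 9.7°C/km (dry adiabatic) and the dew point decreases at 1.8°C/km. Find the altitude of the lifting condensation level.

3.3 km

T and T_d converge at 9.7 − 1.8 = 7.9°C per km
Height above start = (28.52 − 14.3) / 7.9 = 1.8 km
LCL altitude = 1500 m + 1800 m = 3300 m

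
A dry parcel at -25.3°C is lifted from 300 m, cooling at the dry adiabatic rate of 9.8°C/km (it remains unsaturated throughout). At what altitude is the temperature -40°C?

Height above start = (-25.3 − (-40)) / 9.8 = 1.5 km
Altitude = 300 m + 1500 m = 1800 m

1800 m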